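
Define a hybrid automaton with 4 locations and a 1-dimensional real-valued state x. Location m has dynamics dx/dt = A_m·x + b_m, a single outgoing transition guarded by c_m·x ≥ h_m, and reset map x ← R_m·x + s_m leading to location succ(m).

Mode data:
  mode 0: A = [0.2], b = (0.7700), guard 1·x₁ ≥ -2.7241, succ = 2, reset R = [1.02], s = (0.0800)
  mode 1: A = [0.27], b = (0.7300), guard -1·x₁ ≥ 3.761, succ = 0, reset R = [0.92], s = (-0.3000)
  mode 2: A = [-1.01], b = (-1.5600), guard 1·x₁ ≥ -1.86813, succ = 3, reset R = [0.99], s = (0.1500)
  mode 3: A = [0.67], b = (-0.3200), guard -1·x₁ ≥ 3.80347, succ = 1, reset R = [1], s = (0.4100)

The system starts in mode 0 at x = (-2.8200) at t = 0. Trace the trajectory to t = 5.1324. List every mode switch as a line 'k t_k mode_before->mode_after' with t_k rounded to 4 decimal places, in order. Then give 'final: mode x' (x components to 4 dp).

1 0.4451 0->2
2 1.7041 2->3
3 2.7134 3->1
4 4.2953 1->0
final: 0 -3.7437

Mode 0: guard c·x = -2.7241 hit at Δt = 0.4451 (t = 0.4451), x⁻ = (-2.7241) → reset → x⁺ = (-2.6986), jump to mode 2
Mode 2: guard c·x = -1.8681 hit at Δt = 1.2590 (t = 1.7041), x⁻ = (-1.8681) → reset → x⁺ = (-1.6994), jump to mode 3
Mode 3: guard c·x = 3.8035 hit at Δt = 1.0093 (t = 2.7134), x⁻ = (-3.8035) → reset → x⁺ = (-3.3935), jump to mode 1
Mode 1: guard c·x = 3.7610 hit at Δt = 1.5819 (t = 4.2953), x⁻ = (-3.7610) → reset → x⁺ = (-3.7601), jump to mode 0
Mode 0: flow for 0.8371 to horizon, guard not reached → x = (-3.7437)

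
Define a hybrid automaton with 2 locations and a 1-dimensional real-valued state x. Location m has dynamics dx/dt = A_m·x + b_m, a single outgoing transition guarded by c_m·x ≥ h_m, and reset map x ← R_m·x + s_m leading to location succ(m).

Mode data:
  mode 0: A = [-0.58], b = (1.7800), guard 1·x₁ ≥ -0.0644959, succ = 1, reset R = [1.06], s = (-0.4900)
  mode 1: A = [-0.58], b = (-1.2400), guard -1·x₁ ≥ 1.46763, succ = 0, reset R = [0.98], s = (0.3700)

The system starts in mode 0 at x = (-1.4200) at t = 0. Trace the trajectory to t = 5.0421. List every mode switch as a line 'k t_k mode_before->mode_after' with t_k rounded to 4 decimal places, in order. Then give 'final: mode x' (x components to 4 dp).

1 0.6198 0->1
2 2.0977 1->0
3 2.5768 0->1
4 4.0547 1->0
5 4.5338 0->1
final: 1 -0.9617

Mode 0: guard c·x = -0.0645 hit at Δt = 0.6198 (t = 0.6198), x⁻ = (-0.0645) → reset → x⁺ = (-0.5584), jump to mode 1
Mode 1: guard c·x = 1.4676 hit at Δt = 1.4779 (t = 2.0977), x⁻ = (-1.4676) → reset → x⁺ = (-1.0683), jump to mode 0
Mode 0: guard c·x = -0.0645 hit at Δt = 0.4791 (t = 2.5768), x⁻ = (-0.0645) → reset → x⁺ = (-0.5584), jump to mode 1
Mode 1: guard c·x = 1.4676 hit at Δt = 1.4779 (t = 4.0547), x⁻ = (-1.4676) → reset → x⁺ = (-1.0683), jump to mode 0
Mode 0: guard c·x = -0.0645 hit at Δt = 0.4791 (t = 4.5338), x⁻ = (-0.0645) → reset → x⁺ = (-0.5584), jump to mode 1
Mode 1: flow for 0.5083 to horizon, guard not reached → x = (-0.9617)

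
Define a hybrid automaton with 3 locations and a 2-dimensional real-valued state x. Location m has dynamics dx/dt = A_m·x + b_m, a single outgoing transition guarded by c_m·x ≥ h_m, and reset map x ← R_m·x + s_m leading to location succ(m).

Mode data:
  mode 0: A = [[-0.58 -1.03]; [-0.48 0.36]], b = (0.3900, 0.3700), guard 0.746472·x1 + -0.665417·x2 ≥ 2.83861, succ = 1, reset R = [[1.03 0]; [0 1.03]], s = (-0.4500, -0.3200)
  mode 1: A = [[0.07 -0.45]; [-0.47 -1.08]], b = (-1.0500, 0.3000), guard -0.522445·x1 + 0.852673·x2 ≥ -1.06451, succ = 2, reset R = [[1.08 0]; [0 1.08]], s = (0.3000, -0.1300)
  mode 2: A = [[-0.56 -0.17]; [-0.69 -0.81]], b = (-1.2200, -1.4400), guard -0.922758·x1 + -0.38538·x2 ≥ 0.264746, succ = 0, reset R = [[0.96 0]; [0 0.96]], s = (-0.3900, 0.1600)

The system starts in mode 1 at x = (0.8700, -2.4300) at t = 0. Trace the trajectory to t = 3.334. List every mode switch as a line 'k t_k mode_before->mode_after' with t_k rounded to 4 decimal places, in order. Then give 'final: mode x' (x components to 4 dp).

Mode 1: guard c·x = -1.0645 hit at Δt = 0.9616 (t = 0.9616), x⁻ = (0.5803, -0.8929) → reset → x⁺ = (0.9267, -1.0943), jump to mode 2
Mode 2: guard c·x = 0.2647 hit at Δt = 0.4514 (t = 1.4130), x⁻ = (0.3219, -1.4578) → reset → x⁺ = (-0.0809, -1.2395), jump to mode 0
Mode 0: guard c·x = 2.8386 hit at Δt = 1.3940 (t = 2.8070), x⁻ = (1.9090, -2.1243) → reset → x⁺ = (1.5163, -2.5080), jump to mode 1
Mode 1: flow for 0.5270 to horizon, guard not reached → x = (1.4945, -1.5865)

1 0.9616 1->2
2 1.4130 2->0
3 2.8070 0->1
final: 1 1.4945 -1.5865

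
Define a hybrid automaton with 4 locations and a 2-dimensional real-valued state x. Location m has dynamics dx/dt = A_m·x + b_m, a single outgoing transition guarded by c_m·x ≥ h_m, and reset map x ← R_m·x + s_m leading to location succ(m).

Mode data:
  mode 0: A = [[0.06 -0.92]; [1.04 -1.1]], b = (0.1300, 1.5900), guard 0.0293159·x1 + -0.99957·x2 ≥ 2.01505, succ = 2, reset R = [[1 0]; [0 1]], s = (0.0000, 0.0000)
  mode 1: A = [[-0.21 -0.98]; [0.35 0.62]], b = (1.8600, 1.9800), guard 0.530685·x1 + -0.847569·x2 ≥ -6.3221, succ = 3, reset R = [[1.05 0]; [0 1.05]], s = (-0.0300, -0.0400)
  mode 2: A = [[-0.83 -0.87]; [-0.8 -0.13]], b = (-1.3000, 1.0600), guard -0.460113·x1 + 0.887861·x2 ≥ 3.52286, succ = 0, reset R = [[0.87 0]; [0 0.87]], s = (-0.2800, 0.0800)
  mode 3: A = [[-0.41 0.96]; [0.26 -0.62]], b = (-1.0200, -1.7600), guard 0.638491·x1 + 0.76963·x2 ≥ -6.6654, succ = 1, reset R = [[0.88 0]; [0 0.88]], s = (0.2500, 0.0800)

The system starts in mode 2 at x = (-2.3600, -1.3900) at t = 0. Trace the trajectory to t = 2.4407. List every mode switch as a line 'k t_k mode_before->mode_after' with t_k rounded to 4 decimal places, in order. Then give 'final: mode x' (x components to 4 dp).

1 1.5263 2->0
final: 0 -3.3982 -0.1375

Mode 2: guard c·x = 3.5229 hit at Δt = 1.5263 (t = 1.5263), x⁻ = (-2.5833, 2.6291) → reset → x⁺ = (-2.5275, 2.3673), jump to mode 0
Mode 0: flow for 0.9144 to horizon, guard not reached → x = (-3.3982, -0.1375)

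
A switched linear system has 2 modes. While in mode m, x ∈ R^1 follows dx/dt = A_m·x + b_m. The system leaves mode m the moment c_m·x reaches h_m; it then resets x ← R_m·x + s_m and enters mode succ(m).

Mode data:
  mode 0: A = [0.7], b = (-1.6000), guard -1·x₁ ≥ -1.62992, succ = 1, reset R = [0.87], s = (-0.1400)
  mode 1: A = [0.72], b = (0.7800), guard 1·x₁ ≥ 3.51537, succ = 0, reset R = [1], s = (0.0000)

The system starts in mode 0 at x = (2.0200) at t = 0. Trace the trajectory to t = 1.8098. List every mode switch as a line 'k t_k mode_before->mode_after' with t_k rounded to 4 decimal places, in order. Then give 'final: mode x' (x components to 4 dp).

1 1.2906 0->1
final: 1 2.3484

Mode 0: guard c·x = -1.6299 hit at Δt = 1.2906 (t = 1.2906), x⁻ = (1.6299) → reset → x⁺ = (1.2780), jump to mode 1
Mode 1: flow for 0.5192 to horizon, guard not reached → x = (2.3484)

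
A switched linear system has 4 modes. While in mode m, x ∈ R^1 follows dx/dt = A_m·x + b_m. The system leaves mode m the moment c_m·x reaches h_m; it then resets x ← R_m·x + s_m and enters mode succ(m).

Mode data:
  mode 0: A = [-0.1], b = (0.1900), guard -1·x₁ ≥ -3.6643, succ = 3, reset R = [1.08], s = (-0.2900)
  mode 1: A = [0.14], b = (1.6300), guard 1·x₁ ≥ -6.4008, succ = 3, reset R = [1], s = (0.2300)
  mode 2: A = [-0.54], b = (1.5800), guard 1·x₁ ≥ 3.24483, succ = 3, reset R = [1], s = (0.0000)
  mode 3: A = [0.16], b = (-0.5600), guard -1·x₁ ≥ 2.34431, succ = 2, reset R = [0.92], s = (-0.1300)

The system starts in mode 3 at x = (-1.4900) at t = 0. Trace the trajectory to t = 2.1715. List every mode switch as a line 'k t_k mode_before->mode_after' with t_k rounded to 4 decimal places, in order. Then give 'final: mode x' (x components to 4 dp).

Mode 3: guard c·x = 2.3443 hit at Δt = 0.9877 (t = 0.9877), x⁻ = (-2.3443) → reset → x⁺ = (-2.2868), jump to mode 2
Mode 2: flow for 1.1838 to horizon, guard not reached → x = (0.1753)

1 0.9877 3->2
final: 2 0.1753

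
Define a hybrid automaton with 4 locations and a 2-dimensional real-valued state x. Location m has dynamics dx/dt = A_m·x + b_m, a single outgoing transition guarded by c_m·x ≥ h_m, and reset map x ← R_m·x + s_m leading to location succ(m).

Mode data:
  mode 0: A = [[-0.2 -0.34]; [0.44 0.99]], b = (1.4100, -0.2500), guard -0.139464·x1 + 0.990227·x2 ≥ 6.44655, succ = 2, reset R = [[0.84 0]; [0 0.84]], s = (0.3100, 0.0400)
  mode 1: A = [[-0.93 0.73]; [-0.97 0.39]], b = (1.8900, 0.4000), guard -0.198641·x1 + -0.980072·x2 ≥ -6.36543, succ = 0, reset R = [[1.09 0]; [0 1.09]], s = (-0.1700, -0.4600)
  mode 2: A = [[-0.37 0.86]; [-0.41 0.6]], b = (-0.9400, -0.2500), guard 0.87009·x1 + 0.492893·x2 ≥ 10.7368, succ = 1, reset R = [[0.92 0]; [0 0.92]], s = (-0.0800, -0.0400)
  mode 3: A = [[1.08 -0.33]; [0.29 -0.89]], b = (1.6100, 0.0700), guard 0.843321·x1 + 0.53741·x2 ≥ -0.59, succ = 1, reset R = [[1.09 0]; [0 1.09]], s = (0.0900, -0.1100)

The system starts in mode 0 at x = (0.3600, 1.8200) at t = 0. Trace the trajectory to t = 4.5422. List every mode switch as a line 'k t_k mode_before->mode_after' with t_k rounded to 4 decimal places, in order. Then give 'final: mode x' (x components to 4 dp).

1 1.3003 0->2
2 2.7475 2->1
3 3.8249 1->0
4 4.0894 0->2
final: 2 7.0993 6.7636

Mode 0: guard c·x = 6.4466 hit at Δt = 1.3003 (t = 1.3003), x⁻ = (0.4153, 6.5687) → reset → x⁺ = (0.6588, 5.5577), jump to mode 2
Mode 2: guard c·x = 10.7368 hit at Δt = 1.4472 (t = 2.7475), x⁻ = (6.8579, 9.6773) → reset → x⁺ = (6.2292, 8.8631), jump to mode 1
Mode 1: guard c·x = -6.3654 hit at Δt = 1.0774 (t = 3.8249), x⁻ = (6.9762, 5.0809) → reset → x⁺ = (7.4341, 5.0782), jump to mode 0
Mode 0: guard c·x = 6.4466 hit at Δt = 0.2645 (t = 4.0894), x⁻ = (6.8677, 7.4774) → reset → x⁺ = (6.0788, 6.3210), jump to mode 2
Mode 2: flow for 0.4528 to horizon, guard not reached → x = (7.0993, 6.7636)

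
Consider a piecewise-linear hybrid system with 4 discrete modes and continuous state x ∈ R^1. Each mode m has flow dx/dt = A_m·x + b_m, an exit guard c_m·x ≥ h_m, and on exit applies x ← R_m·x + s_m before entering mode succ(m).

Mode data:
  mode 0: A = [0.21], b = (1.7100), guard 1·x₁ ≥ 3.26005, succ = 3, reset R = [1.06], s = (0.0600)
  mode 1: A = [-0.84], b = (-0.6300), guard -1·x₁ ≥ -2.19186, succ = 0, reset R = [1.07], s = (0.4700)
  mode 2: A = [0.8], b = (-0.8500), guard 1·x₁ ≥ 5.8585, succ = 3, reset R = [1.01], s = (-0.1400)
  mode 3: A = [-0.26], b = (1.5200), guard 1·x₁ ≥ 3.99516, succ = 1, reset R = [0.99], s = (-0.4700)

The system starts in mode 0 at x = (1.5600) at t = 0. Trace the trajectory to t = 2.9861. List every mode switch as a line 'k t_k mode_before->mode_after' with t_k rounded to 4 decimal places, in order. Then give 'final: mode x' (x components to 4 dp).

1 0.7688 0->3
2 1.6548 3->1
3 2.0886 1->0
4 2.2781 0->3
final: 3 3.9075

Mode 0: guard c·x = 3.2601 hit at Δt = 0.7688 (t = 0.7688), x⁻ = (3.2601) → reset → x⁺ = (3.5157), jump to mode 3
Mode 3: guard c·x = 3.9952 hit at Δt = 0.8860 (t = 1.6548), x⁻ = (3.9952) → reset → x⁺ = (3.4852), jump to mode 1
Mode 1: guard c·x = -2.1919 hit at Δt = 0.4338 (t = 2.0886), x⁻ = (2.1919) → reset → x⁺ = (2.8153), jump to mode 0
Mode 0: guard c·x = 3.2601 hit at Δt = 0.1895 (t = 2.2781), x⁻ = (3.2601) → reset → x⁺ = (3.5157), jump to mode 3
Mode 3: flow for 0.7080 to horizon, guard not reached → x = (3.9075)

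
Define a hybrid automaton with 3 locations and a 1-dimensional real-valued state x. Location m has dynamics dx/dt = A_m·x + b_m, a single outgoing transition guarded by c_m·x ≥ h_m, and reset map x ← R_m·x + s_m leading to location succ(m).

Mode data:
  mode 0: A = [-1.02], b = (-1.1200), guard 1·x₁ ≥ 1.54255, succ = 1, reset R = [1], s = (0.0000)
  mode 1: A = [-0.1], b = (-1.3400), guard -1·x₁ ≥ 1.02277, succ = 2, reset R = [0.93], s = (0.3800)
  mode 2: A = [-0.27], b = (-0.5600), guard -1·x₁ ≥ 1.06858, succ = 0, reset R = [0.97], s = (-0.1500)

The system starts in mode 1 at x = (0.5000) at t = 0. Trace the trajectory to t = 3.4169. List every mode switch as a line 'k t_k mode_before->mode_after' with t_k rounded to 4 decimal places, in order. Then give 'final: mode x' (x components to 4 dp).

Mode 1: guard c·x = 1.0228 hit at Δt = 1.1603 (t = 1.1603), x⁻ = (-1.0228) → reset → x⁺ = (-0.5712), jump to mode 2
Mode 2: guard c·x = 1.0686 hit at Δt = 1.4886 (t = 2.6489), x⁻ = (-1.0686) → reset → x⁺ = (-1.1865), jump to mode 0
Mode 0: flow for 0.7680 to horizon, guard not reached → x = (-1.1385)

1 1.1603 1->2
2 2.6489 2->0
final: 0 -1.1385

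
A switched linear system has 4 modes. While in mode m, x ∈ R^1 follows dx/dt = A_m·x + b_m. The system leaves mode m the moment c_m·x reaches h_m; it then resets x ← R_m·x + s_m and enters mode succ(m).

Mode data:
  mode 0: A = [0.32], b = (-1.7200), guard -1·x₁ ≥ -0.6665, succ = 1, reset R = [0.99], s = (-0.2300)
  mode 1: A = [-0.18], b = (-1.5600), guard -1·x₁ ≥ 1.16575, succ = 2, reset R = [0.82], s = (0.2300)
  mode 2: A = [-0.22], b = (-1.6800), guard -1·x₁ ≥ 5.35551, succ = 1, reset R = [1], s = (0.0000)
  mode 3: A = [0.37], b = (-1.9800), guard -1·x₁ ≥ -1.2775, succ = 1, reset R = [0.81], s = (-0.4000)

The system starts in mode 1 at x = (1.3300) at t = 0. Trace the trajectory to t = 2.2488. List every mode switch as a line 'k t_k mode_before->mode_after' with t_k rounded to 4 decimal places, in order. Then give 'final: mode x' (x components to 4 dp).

Mode 1: guard c·x = 1.1658 hit at Δt = 1.5957 (t = 1.5957), x⁻ = (-1.1658) → reset → x⁺ = (-0.7259), jump to mode 2
Mode 2: flow for 0.6531 to horizon, guard not reached → x = (-1.6508)

1 1.5957 1->2
final: 2 -1.6508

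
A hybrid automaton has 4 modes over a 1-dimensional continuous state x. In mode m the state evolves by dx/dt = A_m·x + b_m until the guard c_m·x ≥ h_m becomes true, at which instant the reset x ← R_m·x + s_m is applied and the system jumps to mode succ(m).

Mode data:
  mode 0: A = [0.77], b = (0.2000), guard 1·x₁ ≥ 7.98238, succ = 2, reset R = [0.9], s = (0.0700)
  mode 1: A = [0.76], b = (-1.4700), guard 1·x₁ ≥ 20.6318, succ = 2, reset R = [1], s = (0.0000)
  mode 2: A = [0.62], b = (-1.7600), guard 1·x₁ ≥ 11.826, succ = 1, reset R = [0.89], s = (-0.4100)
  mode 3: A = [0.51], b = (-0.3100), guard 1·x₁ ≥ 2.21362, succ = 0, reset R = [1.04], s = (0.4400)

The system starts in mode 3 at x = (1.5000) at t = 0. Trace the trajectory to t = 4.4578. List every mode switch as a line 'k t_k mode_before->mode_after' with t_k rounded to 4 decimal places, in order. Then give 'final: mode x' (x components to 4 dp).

Mode 3: guard c·x = 2.2136 hit at Δt = 1.1524 (t = 1.1524), x⁻ = (2.2136) → reset → x⁺ = (2.7422), jump to mode 0
Mode 0: guard c·x = 7.9824 hit at Δt = 1.3117 (t = 2.4641), x⁻ = (7.9824) → reset → x⁺ = (7.2541), jump to mode 2
Mode 2: guard c·x = 11.8260 hit at Δt = 1.1463 (t = 3.6104), x⁻ = (11.8260) → reset → x⁺ = (10.1151), jump to mode 1
Mode 1: flow for 0.8474 to horizon, guard not reached → x = (17.5118)

1 1.1524 3->0
2 2.4641 0->2
3 3.6104 2->1
final: 1 17.5118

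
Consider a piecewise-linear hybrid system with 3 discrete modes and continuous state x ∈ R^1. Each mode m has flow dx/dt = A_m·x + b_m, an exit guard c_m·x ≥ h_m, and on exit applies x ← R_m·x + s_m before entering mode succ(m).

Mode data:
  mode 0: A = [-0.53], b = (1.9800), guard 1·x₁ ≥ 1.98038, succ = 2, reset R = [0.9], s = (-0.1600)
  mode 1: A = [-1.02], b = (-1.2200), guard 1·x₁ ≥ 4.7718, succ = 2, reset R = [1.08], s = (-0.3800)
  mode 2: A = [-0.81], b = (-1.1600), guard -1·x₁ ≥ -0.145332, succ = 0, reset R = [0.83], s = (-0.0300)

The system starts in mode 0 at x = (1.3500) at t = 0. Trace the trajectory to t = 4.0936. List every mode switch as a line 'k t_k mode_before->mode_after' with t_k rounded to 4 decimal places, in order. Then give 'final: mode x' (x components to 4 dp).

1 0.5789 0->2
2 1.3947 2->0
3 2.7733 0->2
4 3.5892 2->0
final: 0 0.9458

Mode 0: guard c·x = 1.9804 hit at Δt = 0.5789 (t = 0.5789), x⁻ = (1.9804) → reset → x⁺ = (1.6223), jump to mode 2
Mode 2: guard c·x = -0.1453 hit at Δt = 0.8158 (t = 1.3947), x⁻ = (0.1453) → reset → x⁺ = (0.0906), jump to mode 0
Mode 0: guard c·x = 1.9804 hit at Δt = 1.3786 (t = 2.7733), x⁻ = (1.9804) → reset → x⁺ = (1.6223), jump to mode 2
Mode 2: guard c·x = -0.1453 hit at Δt = 0.8158 (t = 3.5892), x⁻ = (0.1453) → reset → x⁺ = (0.0906), jump to mode 0
Mode 0: flow for 0.5044 to horizon, guard not reached → x = (0.9458)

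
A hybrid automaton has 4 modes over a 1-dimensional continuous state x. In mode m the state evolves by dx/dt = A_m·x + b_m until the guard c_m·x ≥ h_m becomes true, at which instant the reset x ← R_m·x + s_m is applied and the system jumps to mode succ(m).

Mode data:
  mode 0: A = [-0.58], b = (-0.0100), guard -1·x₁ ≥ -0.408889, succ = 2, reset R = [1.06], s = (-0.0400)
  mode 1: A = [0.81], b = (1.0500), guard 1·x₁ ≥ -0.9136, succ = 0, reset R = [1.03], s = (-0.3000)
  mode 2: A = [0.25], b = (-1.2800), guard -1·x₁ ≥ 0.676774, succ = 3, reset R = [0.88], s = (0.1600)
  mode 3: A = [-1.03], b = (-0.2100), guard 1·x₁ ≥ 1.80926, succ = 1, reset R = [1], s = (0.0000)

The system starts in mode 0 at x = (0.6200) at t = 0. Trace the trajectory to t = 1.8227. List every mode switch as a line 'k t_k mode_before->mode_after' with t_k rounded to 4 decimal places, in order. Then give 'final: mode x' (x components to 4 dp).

1 0.6938 0->2
2 1.5102 2->3
final: 3 -0.3718

Mode 0: guard c·x = -0.4089 hit at Δt = 0.6938 (t = 0.6938), x⁻ = (0.4089) → reset → x⁺ = (0.3934), jump to mode 2
Mode 2: guard c·x = 0.6768 hit at Δt = 0.8164 (t = 1.5102), x⁻ = (-0.6768) → reset → x⁺ = (-0.4356), jump to mode 3
Mode 3: flow for 0.3125 to horizon, guard not reached → x = (-0.3718)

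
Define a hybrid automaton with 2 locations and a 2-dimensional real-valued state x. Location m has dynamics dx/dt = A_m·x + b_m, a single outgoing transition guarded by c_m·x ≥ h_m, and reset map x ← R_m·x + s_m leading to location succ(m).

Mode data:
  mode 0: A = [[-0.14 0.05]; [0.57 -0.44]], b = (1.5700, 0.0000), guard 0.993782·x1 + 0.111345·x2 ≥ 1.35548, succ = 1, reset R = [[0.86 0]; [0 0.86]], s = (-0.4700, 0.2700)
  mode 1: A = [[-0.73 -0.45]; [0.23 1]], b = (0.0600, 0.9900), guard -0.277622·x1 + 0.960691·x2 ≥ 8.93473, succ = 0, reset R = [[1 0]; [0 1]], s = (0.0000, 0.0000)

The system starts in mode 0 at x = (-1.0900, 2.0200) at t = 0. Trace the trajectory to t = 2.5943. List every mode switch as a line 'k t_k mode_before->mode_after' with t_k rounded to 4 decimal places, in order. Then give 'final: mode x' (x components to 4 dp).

Mode 0: guard c·x = 1.3555 hit at Δt = 1.4257 (t = 1.4257), x⁻ = (1.2274, 1.2185) → reset → x⁺ = (0.5856, 1.3179), jump to mode 1
Mode 1: flow for 1.1686 to horizon, guard not reached → x = (-1.0436, 6.4500)

1 1.4257 0->1
final: 1 -1.0436 6.4500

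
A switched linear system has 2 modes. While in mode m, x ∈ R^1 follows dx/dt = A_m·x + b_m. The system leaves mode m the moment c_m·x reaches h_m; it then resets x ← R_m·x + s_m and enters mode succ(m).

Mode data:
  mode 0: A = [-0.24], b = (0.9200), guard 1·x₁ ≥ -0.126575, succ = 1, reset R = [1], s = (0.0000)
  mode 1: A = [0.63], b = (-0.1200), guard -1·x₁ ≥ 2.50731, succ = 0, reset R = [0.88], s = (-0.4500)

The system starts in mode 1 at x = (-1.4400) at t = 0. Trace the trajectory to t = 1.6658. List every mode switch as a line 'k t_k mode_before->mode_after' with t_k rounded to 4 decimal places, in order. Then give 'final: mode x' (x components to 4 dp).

1 0.7993 1->0
final: 0 -1.4379

Mode 1: guard c·x = 2.5073 hit at Δt = 0.7993 (t = 0.7993), x⁻ = (-2.5073) → reset → x⁺ = (-2.6564), jump to mode 0
Mode 0: flow for 0.8665 to horizon, guard not reached → x = (-1.4379)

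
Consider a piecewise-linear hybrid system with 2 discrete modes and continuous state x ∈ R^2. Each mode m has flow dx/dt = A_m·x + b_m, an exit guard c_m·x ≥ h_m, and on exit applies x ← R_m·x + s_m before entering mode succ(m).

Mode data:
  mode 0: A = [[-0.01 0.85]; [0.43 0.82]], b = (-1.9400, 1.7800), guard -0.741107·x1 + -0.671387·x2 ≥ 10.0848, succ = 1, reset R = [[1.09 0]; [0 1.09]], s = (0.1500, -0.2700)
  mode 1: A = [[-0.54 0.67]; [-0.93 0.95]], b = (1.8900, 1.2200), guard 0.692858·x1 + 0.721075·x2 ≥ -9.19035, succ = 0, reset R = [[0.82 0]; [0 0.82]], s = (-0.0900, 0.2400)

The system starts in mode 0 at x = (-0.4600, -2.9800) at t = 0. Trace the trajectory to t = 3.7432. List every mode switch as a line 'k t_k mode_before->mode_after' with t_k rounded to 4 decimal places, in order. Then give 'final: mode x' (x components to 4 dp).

Mode 0: guard c·x = 10.0848 hit at Δt = 1.2073 (t = 1.2073), x⁻ = (-7.2595, -7.0074) → reset → x⁺ = (-7.7629, -7.9081), jump to mode 1
Mode 1: guard c·x = -9.1904 hit at Δt = 1.3835 (t = 2.5908), x⁻ = (-6.4959, -6.5037) → reset → x⁺ = (-5.4166, -5.0930), jump to mode 0
Mode 0: guard c·x = 10.0848 hit at Δt = 0.2947 (t = 2.8854), x⁻ = (-7.4452, -6.8025) → reset → x⁺ = (-7.9652, -7.6848), jump to mode 1
Mode 1: flow for 0.8578 to horizon, guard not reached → x = (-6.9498, -6.4431)

1 1.2073 0->1
2 2.5908 1->0
3 2.8854 0->1
final: 1 -6.9498 -6.4431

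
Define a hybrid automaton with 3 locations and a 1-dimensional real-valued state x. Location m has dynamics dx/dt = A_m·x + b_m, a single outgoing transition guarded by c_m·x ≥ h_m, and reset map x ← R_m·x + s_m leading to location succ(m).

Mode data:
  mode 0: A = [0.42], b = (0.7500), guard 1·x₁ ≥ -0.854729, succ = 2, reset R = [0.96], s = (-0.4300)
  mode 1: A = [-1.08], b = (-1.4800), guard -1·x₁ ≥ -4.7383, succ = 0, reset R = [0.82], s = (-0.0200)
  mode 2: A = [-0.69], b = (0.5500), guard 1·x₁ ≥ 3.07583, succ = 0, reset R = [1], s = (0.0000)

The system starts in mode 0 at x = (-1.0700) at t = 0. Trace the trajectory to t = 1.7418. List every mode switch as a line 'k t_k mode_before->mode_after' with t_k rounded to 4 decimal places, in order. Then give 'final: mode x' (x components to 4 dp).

Mode 0: guard c·x = -0.8547 hit at Δt = 0.6261 (t = 0.6261), x⁻ = (-0.8547) → reset → x⁺ = (-1.2505), jump to mode 2
Mode 2: flow for 1.1157 to horizon, guard not reached → x = (-0.1511)

1 0.6261 0->2
final: 2 -0.1511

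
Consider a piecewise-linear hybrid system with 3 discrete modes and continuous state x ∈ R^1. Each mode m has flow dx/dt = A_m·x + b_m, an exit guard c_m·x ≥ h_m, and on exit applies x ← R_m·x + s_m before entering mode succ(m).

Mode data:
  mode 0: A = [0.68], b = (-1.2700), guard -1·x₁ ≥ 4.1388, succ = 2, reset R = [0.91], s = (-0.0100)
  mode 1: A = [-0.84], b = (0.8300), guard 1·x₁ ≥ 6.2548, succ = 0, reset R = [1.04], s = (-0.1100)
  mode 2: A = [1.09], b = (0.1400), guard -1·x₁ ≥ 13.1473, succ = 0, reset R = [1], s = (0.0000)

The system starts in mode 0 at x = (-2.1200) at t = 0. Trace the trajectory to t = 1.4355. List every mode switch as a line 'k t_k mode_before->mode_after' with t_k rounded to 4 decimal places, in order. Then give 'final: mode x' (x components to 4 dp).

Mode 0: guard c·x = 4.1388 hit at Δt = 0.6024 (t = 0.6024), x⁻ = (-4.1388) → reset → x⁺ = (-3.7763), jump to mode 2
Mode 2: flow for 0.8331 to horizon, guard not reached → x = (-9.1735)

1 0.6024 0->2
final: 2 -9.1735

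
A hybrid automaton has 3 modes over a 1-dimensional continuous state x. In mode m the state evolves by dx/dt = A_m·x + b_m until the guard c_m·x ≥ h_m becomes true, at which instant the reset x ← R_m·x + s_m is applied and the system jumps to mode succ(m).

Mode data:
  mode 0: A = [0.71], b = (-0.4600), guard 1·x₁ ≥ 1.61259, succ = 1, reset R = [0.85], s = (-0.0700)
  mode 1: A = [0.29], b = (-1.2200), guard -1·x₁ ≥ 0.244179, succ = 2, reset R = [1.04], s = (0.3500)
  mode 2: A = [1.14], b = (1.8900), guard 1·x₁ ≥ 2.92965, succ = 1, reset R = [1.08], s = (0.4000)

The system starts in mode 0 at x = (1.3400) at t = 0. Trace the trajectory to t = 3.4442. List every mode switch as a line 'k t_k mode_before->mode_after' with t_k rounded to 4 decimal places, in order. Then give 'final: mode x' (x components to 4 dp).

1 0.4677 0->1
2 1.9377 1->2
3 2.7811 2->1
final: 1 3.4277

Mode 0: guard c·x = 1.6126 hit at Δt = 0.4677 (t = 0.4677), x⁻ = (1.6126) → reset → x⁺ = (1.3007), jump to mode 1
Mode 1: guard c·x = 0.2442 hit at Δt = 1.4700 (t = 1.9377), x⁻ = (-0.2442) → reset → x⁺ = (0.0961), jump to mode 2
Mode 2: guard c·x = 2.9297 hit at Δt = 0.8434 (t = 2.7811), x⁻ = (2.9296) → reset → x⁺ = (3.5640), jump to mode 1
Mode 1: flow for 0.6631 to horizon, guard not reached → x = (3.4277)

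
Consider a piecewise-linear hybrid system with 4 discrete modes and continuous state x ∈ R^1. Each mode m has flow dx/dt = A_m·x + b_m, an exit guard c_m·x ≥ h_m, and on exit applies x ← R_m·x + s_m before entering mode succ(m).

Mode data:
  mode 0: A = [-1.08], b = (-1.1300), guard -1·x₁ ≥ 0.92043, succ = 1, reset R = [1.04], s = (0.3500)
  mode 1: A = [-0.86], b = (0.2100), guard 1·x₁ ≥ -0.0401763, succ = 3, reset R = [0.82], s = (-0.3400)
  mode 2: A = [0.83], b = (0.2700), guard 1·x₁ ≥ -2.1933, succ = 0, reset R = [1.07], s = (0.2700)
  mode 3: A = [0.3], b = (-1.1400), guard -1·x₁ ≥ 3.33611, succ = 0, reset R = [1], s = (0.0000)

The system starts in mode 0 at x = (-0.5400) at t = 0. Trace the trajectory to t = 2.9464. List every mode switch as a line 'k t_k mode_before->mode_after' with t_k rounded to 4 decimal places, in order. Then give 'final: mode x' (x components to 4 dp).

Mode 0: guard c·x = 0.9204 hit at Δt = 1.2888 (t = 1.2888), x⁻ = (-0.9204) → reset → x⁺ = (-0.6072), jump to mode 1
Mode 1: guard c·x = -0.0402 hit at Δt = 1.2752 (t = 2.5640), x⁻ = (-0.0402) → reset → x⁺ = (-0.3729), jump to mode 3
Mode 3: flow for 0.3824 to horizon, guard not reached → x = (-0.8802)

1 1.2888 0->1
2 2.5640 1->3
final: 3 -0.8802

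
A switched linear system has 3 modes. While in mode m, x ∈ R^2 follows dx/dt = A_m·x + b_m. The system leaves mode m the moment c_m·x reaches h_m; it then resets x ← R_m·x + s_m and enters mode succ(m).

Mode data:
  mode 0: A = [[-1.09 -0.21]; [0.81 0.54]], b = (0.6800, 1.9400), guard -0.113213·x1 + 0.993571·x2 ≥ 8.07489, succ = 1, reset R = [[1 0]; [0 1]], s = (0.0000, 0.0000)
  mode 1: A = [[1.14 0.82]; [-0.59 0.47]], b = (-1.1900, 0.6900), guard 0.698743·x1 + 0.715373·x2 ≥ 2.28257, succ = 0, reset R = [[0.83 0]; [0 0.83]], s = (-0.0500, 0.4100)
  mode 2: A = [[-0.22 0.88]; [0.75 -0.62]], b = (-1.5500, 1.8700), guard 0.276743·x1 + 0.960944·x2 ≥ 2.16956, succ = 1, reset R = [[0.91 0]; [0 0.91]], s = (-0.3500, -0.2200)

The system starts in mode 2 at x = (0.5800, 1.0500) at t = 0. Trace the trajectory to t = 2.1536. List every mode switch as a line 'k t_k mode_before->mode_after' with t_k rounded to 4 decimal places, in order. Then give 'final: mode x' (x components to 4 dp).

Mode 2: guard c·x = 2.1696 hit at Δt = 0.9443 (t = 0.9443), x⁻ = (0.4068, 2.1406) → reset → x⁺ = (0.0202, 1.7279), jump to mode 1
Mode 1: guard c·x = 2.2826 hit at Δt = 0.5948 (t = 1.5391), x⁻ = (0.5223, 2.6805) → reset → x⁺ = (0.3835, 2.6349), jump to mode 0
Mode 0: flow for 0.6145 to horizon, guard not reached → x = (0.1223, 5.2469)

1 0.9443 2->1
2 1.5391 1->0
final: 0 0.1223 5.2469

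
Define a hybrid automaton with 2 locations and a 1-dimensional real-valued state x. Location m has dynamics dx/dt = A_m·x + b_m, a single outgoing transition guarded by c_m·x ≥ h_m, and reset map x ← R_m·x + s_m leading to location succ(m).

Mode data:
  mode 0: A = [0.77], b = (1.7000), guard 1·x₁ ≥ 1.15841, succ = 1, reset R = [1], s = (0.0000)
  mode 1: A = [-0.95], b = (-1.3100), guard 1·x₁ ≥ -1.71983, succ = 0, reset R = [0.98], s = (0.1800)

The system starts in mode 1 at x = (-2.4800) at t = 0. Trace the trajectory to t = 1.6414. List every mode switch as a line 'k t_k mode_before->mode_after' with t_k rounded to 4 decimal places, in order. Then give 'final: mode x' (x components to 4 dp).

1 1.2342 1->0
final: 0 -1.2468

Mode 1: guard c·x = -1.7198 hit at Δt = 1.2342 (t = 1.2342), x⁻ = (-1.7198) → reset → x⁺ = (-1.5054), jump to mode 0
Mode 0: flow for 0.4072 to horizon, guard not reached → x = (-1.2468)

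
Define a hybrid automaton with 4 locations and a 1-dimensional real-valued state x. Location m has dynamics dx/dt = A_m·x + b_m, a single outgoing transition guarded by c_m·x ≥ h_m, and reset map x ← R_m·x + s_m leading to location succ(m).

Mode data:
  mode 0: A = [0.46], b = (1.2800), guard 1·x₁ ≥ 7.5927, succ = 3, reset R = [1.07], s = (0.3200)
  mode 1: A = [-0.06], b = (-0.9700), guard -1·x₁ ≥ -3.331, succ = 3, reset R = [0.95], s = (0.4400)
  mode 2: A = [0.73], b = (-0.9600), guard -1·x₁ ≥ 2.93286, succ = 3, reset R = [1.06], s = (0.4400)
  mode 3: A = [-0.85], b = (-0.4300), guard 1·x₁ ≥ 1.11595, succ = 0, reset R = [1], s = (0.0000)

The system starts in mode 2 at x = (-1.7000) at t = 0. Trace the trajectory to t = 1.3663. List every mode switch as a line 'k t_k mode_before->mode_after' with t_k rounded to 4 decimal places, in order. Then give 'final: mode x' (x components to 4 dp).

Mode 2: guard c·x = 2.9329 hit at Δt = 0.4696 (t = 0.4696), x⁻ = (-2.9329) → reset → x⁺ = (-2.6688), jump to mode 3
Mode 3: flow for 0.8967 to horizon, guard not reached → x = (-1.5152)

1 0.4696 2->3
final: 3 -1.5152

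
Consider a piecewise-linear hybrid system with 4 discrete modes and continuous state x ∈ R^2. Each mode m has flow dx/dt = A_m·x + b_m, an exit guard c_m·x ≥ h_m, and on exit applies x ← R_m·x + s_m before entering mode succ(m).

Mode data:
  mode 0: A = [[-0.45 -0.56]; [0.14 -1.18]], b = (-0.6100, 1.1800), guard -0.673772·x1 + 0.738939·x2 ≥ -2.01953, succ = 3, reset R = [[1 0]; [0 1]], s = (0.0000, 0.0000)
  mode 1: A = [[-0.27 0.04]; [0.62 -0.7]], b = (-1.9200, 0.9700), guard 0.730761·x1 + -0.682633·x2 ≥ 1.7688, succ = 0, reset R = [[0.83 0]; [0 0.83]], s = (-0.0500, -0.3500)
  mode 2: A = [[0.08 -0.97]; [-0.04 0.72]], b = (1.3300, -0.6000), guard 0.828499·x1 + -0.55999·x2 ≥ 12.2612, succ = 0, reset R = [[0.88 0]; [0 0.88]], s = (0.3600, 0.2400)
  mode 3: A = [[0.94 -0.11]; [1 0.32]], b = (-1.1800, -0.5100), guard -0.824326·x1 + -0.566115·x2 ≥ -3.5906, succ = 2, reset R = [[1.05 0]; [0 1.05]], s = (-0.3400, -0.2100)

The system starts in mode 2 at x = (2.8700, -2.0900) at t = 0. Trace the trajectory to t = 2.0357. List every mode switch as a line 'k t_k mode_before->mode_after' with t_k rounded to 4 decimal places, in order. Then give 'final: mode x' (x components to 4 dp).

1 1.2617 2->0
final: 0 7.2538 -1.1445

Mode 2: guard c·x = 12.2612 hit at Δt = 1.2617 (t = 1.2617), x⁻ = (10.1588, -6.8656) → reset → x⁺ = (9.2997, -5.8017), jump to mode 0
Mode 0: flow for 0.7740 to horizon, guard not reached → x = (7.2538, -1.1445)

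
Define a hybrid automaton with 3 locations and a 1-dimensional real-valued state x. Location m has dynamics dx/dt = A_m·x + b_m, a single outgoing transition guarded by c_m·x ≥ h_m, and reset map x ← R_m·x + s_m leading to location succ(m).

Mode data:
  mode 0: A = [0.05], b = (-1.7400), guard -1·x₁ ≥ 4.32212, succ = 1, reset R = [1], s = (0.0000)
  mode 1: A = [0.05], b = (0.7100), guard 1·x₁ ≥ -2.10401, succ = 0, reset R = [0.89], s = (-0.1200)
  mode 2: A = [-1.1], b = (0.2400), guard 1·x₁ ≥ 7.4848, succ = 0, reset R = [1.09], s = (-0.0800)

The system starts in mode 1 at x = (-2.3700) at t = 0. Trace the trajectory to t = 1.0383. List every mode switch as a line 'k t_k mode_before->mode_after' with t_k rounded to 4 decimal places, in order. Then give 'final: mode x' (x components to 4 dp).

1 0.4447 1->0
final: 0 -3.1009

Mode 1: guard c·x = -2.1040 hit at Δt = 0.4447 (t = 0.4447), x⁻ = (-2.1040) → reset → x⁺ = (-1.9926), jump to mode 0
Mode 0: flow for 0.5936 to horizon, guard not reached → x = (-3.1009)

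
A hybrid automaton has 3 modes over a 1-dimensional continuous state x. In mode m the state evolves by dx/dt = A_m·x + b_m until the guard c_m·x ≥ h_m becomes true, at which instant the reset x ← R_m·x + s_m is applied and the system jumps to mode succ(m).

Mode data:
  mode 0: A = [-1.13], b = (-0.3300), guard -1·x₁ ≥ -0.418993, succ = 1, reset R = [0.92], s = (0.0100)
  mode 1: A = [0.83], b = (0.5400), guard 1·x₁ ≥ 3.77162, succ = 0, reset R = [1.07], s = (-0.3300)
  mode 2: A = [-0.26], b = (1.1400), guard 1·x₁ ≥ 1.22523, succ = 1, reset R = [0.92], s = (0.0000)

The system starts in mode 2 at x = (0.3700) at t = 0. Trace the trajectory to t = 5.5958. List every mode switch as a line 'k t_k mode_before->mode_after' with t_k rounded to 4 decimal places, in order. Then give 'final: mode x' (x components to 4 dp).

1 0.9214 2->1
2 2.0193 1->0
3 3.5474 0->1
4 5.2843 1->0
final: 0 2.5193

Mode 2: guard c·x = 1.2252 hit at Δt = 0.9214 (t = 0.9214), x⁻ = (1.2252) → reset → x⁺ = (1.1272), jump to mode 1
Mode 1: guard c·x = 3.7716 hit at Δt = 1.0979 (t = 2.0193), x⁻ = (3.7716) → reset → x⁺ = (3.7056), jump to mode 0
Mode 0: guard c·x = -0.4190 hit at Δt = 1.5281 (t = 3.5474), x⁻ = (0.4190) → reset → x⁺ = (0.3955), jump to mode 1
Mode 1: guard c·x = 3.7716 hit at Δt = 1.7369 (t = 5.2843), x⁻ = (3.7716) → reset → x⁺ = (3.7056), jump to mode 0
Mode 0: flow for 0.3115 to horizon, guard not reached → x = (2.5193)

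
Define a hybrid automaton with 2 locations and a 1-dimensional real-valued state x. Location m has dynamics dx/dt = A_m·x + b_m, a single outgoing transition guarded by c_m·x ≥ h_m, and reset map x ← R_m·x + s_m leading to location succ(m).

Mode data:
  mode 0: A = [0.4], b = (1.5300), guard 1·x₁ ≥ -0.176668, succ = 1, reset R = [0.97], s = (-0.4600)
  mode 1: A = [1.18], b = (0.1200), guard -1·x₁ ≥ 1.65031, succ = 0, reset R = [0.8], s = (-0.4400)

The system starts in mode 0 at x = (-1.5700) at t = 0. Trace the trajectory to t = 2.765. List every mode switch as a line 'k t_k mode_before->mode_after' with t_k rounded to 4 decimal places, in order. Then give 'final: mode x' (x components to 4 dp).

1 1.2028 0->1
2 2.1120 1->0
final: 0 -1.1439

Mode 0: guard c·x = -0.1767 hit at Δt = 1.2028 (t = 1.2028), x⁻ = (-0.1767) → reset → x⁺ = (-0.6314), jump to mode 1
Mode 1: guard c·x = 1.6503 hit at Δt = 0.9092 (t = 2.1120), x⁻ = (-1.6503) → reset → x⁺ = (-1.7602), jump to mode 0
Mode 0: flow for 0.6530 to horizon, guard not reached → x = (-1.1439)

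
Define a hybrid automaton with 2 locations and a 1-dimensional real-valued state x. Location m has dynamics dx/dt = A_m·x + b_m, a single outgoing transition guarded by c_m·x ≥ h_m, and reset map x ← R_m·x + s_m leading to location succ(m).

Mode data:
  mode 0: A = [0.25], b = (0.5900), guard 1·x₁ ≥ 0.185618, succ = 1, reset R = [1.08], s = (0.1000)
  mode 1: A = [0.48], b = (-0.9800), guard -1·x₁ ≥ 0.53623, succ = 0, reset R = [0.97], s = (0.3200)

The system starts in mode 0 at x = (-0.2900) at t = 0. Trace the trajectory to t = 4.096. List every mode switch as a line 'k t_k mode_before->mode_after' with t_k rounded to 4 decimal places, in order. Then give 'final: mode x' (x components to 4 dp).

1 0.8273 0->1
2 1.6448 1->0
3 2.3021 0->1
4 3.1196 1->0
5 3.7770 0->1
final: 1 0.0123

Mode 0: guard c·x = 0.1856 hit at Δt = 0.8273 (t = 0.8273), x⁻ = (0.1856) → reset → x⁺ = (0.3005), jump to mode 1
Mode 1: guard c·x = 0.5362 hit at Δt = 0.8175 (t = 1.6448), x⁻ = (-0.5362) → reset → x⁺ = (-0.2001), jump to mode 0
Mode 0: guard c·x = 0.1856 hit at Δt = 0.6573 (t = 2.3021), x⁻ = (0.1856) → reset → x⁺ = (0.3005), jump to mode 1
Mode 1: guard c·x = 0.5362 hit at Δt = 0.8175 (t = 3.1196), x⁻ = (-0.5362) → reset → x⁺ = (-0.2001), jump to mode 0
Mode 0: guard c·x = 0.1856 hit at Δt = 0.6573 (t = 3.7770), x⁻ = (0.1856) → reset → x⁺ = (0.3005), jump to mode 1
Mode 1: flow for 0.3190 to horizon, guard not reached → x = (0.0123)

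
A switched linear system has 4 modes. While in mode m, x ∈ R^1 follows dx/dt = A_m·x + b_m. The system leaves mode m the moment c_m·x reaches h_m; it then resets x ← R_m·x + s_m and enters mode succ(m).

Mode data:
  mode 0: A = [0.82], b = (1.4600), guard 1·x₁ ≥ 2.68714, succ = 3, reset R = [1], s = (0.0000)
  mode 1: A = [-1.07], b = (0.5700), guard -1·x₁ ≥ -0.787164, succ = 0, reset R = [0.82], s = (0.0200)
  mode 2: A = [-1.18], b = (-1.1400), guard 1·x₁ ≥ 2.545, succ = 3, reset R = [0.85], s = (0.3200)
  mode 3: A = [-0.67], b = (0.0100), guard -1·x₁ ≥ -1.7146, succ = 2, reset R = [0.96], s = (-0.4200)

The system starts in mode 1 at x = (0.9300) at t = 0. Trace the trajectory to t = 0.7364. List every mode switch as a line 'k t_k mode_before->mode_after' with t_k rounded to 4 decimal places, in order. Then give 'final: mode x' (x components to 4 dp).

Mode 1: guard c·x = -0.7872 hit at Δt = 0.4164 (t = 0.4164), x⁻ = (0.7872) → reset → x⁺ = (0.6655), jump to mode 0
Mode 0: flow for 0.3200 to horizon, guard not reached → x = (1.3994)

1 0.4164 1->0
final: 0 1.3994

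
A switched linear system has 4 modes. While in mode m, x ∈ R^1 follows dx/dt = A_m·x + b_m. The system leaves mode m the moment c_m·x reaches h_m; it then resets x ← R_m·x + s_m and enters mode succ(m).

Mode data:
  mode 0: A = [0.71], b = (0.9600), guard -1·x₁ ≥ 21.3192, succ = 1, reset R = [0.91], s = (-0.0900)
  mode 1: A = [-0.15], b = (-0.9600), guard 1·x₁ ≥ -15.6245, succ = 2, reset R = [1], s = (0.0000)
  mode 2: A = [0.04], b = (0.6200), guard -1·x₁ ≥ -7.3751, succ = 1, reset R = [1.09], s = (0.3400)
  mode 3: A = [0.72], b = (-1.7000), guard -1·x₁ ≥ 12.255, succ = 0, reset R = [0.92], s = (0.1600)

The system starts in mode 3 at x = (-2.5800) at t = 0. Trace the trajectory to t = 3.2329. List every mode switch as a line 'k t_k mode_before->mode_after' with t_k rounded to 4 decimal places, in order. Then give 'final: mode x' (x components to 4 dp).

Mode 3: guard c·x = 12.2550 hit at Δt = 1.5063 (t = 1.5063), x⁻ = (-12.2550) → reset → x⁺ = (-11.1146), jump to mode 0
Mode 0: guard c·x = 21.3192 hit at Δt = 1.0078 (t = 2.5141), x⁻ = (-21.3192) → reset → x⁺ = (-19.4905), jump to mode 1
Mode 1: flow for 0.7188 to horizon, guard not reached → x = (-18.1525)

1 1.5063 3->0
2 2.5141 0->1
final: 1 -18.1525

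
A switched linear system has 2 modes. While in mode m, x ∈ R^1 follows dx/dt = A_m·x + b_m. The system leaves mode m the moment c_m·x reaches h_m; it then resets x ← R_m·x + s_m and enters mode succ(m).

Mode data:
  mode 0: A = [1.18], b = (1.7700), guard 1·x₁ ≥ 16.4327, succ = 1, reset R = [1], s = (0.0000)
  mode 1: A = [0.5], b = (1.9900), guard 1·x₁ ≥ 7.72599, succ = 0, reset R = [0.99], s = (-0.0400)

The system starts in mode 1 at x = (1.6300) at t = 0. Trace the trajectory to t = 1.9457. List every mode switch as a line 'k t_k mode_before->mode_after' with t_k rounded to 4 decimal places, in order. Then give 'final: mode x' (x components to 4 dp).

1 1.4711 1->0
final: 0 14.4469

Mode 1: guard c·x = 7.7260 hit at Δt = 1.4711 (t = 1.4711), x⁻ = (7.7260) → reset → x⁺ = (7.6087), jump to mode 0
Mode 0: flow for 0.4746 to horizon, guard not reached → x = (14.4469)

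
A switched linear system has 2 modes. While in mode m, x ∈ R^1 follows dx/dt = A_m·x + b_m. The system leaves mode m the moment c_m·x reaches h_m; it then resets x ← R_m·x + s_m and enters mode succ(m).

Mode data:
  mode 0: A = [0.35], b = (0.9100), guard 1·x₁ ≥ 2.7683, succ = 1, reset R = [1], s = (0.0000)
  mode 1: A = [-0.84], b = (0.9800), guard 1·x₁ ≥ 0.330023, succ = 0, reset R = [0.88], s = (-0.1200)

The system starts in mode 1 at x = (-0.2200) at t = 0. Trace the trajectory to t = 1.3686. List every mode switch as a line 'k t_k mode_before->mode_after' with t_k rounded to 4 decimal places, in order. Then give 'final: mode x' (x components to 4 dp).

1 0.6015 1->0
final: 0 1.0237

Mode 1: guard c·x = 0.3300 hit at Δt = 0.6015 (t = 0.6015), x⁻ = (0.3300) → reset → x⁺ = (0.1704), jump to mode 0
Mode 0: flow for 0.7671 to horizon, guard not reached → x = (1.0237)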